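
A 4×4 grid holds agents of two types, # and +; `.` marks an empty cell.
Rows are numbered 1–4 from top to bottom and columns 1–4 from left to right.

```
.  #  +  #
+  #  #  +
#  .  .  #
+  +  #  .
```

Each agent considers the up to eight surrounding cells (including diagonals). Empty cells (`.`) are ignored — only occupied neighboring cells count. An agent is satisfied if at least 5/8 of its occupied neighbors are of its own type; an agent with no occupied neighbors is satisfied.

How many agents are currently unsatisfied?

10

Row 1: (1,2)# 2/4 unhappy · (1,3)+ 1/5 unhappy · (1,4)# 1/3 unhappy
Row 2: (2,1)+ 0/3 unhappy · (2,2)# 3/5 unhappy · (2,3)# 4/6 ok · (2,4)+ 1/4 unhappy
Row 3: (3,1)# 1/4 unhappy · (3,4)# 2/3 ok
Row 4: (4,1)+ 1/2 unhappy · (4,2)+ 1/3 unhappy · (4,3)# 1/2 unhappy
Unsatisfied: (1,2), (1,3), (1,4), (2,1), (2,2), (2,4), (3,1), (4,1), (4,2), (4,3) — 10 in total.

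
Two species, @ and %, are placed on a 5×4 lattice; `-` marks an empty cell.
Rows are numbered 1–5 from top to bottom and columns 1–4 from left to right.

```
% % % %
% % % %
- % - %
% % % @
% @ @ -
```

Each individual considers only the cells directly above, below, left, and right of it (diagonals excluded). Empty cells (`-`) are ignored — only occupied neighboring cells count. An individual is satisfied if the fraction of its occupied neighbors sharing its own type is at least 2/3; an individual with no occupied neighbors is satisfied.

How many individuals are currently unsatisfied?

6

(1,1)% 2/2 ✓
(1,2)% 3/3 ✓
(1,3)% 3/3 ✓
(1,4)% 2/2 ✓
(2,1)% 2/2 ✓
(2,2)% 4/4 ✓
(2,3)% 3/3 ✓
(2,4)% 3/3 ✓
(3,2)% 2/2 ✓
(3,4)% 1/2 ✗
(4,1)% 2/2 ✓
(4,2)% 3/4 ✓
(4,3)% 1/3 ✗
(4,4)@ 0/2 ✗
(5,1)% 1/2 ✗
(5,2)@ 1/3 ✗
(5,3)@ 1/2 ✗
Unsatisfied: (3,4), (4,3), (4,4), (5,1), (5,2), (5,3) — 6 in total.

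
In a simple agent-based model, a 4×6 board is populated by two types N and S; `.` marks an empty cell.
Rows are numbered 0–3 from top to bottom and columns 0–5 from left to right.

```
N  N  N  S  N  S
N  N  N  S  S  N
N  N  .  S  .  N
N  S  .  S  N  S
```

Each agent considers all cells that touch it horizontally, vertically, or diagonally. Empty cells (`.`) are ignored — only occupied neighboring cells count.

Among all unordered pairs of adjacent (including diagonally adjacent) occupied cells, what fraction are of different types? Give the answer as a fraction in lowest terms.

19/48

Scan each occupied cell's neighbors to the right and below (and the two forward diagonals) so each pair is counted once.
Row 0: N(0,0)–N(0,1)= N(0,0)–N(1,0)= N(0,0)–N(1,1)= N(0,1)–N(0,2)= N(0,1)–N(1,1)= N(0,1)–N(1,2)= N(0,1)–N(1,0)= N(0,2)–S(0,3)≠ N(0,2)–N(1,2)= N(0,2)–S(1,3)≠ N(0,2)–N(1,1)= S(0,3)–N(0,4)≠ S(0,3)–S(1,3)= S(0,3)–S(1,4)= S(0,3)–N(1,2)≠ N(0,4)–S(0,5)≠ N(0,4)–S(1,4)≠ N(0,4)–N(1,5)= N(0,4)–S(1,3)≠ S(0,5)–N(1,5)≠ S(0,5)–S(1,4)=  → 8/21 unlike.
Row 1: N(1,0)–N(1,1)= N(1,0)–N(2,0)= N(1,0)–N(2,1)= N(1,1)–N(1,2)= N(1,1)–N(2,1)= N(1,1)–N(2,0)= N(1,2)–S(1,3)≠ N(1,2)–S(2,3)≠ N(1,2)–N(2,1)= S(1,3)–S(1,4)= S(1,3)–S(2,3)= S(1,4)–N(1,5)≠ S(1,4)–N(2,5)≠ S(1,4)–S(2,3)= N(1,5)–N(2,5)=  → 4/15 unlike.
Row 2: N(2,0)–N(2,1)= N(2,0)–N(3,0)= N(2,0)–S(3,1)≠ N(2,1)–S(3,1)≠ N(2,1)–N(3,0)= S(2,3)–S(3,3)= S(2,3)–N(3,4)≠ N(2,5)–S(3,5)≠ N(2,5)–N(3,4)=  → 4/9 unlike.
Row 3: N(3,0)–S(3,1)≠ S(3,3)–N(3,4)≠ N(3,4)–S(3,5)≠  → 3/3 unlike.
Total adjacent occupied pairs: 48; unlike-type pairs: 19.
19/48 is already in lowest terms.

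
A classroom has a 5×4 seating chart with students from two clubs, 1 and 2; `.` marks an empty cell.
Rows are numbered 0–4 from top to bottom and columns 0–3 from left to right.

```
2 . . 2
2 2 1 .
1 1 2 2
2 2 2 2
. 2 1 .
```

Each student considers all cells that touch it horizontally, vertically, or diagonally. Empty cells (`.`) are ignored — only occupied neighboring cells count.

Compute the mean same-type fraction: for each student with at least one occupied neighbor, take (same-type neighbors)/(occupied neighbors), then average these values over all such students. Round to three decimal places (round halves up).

0.493

Row 0: (0,0)2 2/2 · (0,3)2 0/1
Row 1: (1,0)2 2/4 · (1,1)2 3/6 · (1,2)1 1/5
Row 2: (2,0)1 1/5 · (2,1)1 2/8 · (2,2)2 5/7 · (2,3)2 3/4
Row 3: (3,0)2 2/4 · (3,1)2 4/7 · (3,2)2 5/7 · (3,3)2 3/4
Row 4: (4,1)2 3/4 · (4,2)1 0/4
Sum over 15 students: 2/2 + 0/1 + 2/4 + 3/6 + 1/5 + 1/5 + 2/8 + 5/7 + 3/4 + 2/4 + 4/7 + 5/7 + 3/4 + 3/4 + 0/4 = 37/5; mean = 37/5 ÷ 15 = 37/75 = 0.493333… → 0.493.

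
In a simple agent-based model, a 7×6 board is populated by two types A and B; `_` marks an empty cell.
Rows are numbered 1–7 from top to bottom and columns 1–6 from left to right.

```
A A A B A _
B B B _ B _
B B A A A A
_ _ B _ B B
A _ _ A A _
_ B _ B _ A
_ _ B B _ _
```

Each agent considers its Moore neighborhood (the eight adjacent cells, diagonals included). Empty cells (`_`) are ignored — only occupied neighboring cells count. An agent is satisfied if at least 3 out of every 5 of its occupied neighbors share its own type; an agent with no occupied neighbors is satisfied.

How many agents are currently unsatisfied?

20

Row 1: (1,1)A 1/3 unhappy · (1,2)A 2/5 unhappy · (1,3)A 1/4 unhappy · (1,4)B 2/4 unhappy · (1,5)A 0/2 unhappy
Row 2: (2,1)B 3/5 ok · (2,2)B 4/8 unhappy · (2,3)B 3/7 unhappy · (2,5)B 1/5 unhappy
Row 3: (3,1)B 3/3 ok · (3,2)B 5/6 ok · (3,3)A 1/5 unhappy · (3,4)A 2/6 unhappy · (3,5)A 2/5 unhappy · (3,6)A 1/4 unhappy
Row 4: (4,3)B 1/4 unhappy · (4,5)B 1/6 unhappy · (4,6)B 1/4 unhappy
Row 5: (5,1)A 0/1 unhappy · (5,4)A 1/4 unhappy · (5,5)A 2/5 unhappy
Row 6: (6,2)B 1/2 unhappy · (6,4)B 2/4 unhappy · (6,6)A 1/1 ok
Row 7: (7,3)B 3/3 ok · (7,4)B 2/2 ok
Unsatisfied: (1,1), (1,2), (1,3), (1,4), (1,5), (2,2), (2,3), (2,5), (3,3), (3,4), (3,5), (3,6), (4,3), (4,5), (4,6), (5,1), (5,4), (5,5), (6,2), (6,4) — 20 in total.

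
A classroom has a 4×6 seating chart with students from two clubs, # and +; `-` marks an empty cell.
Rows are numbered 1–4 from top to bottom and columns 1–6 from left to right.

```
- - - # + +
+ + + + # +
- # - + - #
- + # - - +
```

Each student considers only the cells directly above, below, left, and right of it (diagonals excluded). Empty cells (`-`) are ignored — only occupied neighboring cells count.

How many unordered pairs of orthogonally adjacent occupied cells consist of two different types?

Scan each occupied cell's neighbors to the right and below so each pair is counted once.
Row 1: #(1,4)–+(1,5)≠ #(1,4)–+(2,4)≠ +(1,5)–+(1,6)= +(1,5)–#(2,5)≠ +(1,6)–+(2,6)=  → 3/5 unlike.
Row 2: +(2,1)–+(2,2)= +(2,2)–+(2,3)= +(2,2)–#(3,2)≠ +(2,3)–+(2,4)= +(2,4)–#(2,5)≠ +(2,4)–+(3,4)= #(2,5)–+(2,6)≠ +(2,6)–#(3,6)≠  → 4/8 unlike.
Row 3: #(3,2)–+(4,2)≠ #(3,6)–+(4,6)≠  → 2/2 unlike.
Row 4: +(4,2)–#(4,3)≠  → 1/1 unlike.
Total adjacent occupied pairs: 16; unlike-type pairs: 10.

10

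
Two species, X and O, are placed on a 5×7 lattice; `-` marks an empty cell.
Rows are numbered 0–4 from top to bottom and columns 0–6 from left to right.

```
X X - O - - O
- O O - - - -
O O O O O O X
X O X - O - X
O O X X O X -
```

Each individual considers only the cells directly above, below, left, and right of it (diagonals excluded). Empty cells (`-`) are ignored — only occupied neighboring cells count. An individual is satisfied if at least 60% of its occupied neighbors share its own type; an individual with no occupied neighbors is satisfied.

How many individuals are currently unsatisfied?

11

(0,0)X 1/1 satisfied
(0,1)X 1/2 not
(0,3)O 0/0 satisfied
(0,6)O 0/0 satisfied
(1,1)O 2/3 satisfied
(1,2)O 2/2 satisfied
(2,0)O 1/2 not
(2,1)O 4/4 satisfied
(2,2)O 3/4 satisfied
(2,3)O 2/2 satisfied
(2,4)O 3/3 satisfied
(2,5)O 1/2 not
(2,6)X 1/2 not
(3,0)X 0/3 not
(3,1)O 2/4 not
(3,2)X 1/3 not
(3,4)O 2/2 satisfied
(3,6)X 1/1 satisfied
(4,0)O 1/2 not
(4,1)O 2/3 satisfied
(4,2)X 2/3 satisfied
(4,3)X 1/2 not
(4,4)O 1/3 not
(4,5)X 0/1 not
Unsatisfied: (0,1), (2,0), (2,5), (2,6), (3,0), (3,1), (3,2), (4,0), (4,3), (4,4), (4,5) — 11 in total.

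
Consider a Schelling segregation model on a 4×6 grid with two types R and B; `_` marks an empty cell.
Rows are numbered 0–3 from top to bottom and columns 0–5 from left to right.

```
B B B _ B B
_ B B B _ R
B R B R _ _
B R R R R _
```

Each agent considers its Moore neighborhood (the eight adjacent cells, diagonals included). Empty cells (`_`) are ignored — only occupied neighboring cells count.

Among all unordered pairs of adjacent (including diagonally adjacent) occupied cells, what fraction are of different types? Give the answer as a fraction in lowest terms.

3/8

Scan each occupied cell's neighbors to the right and below (and the two forward diagonals) so each pair is counted once.
Row 0: B(0,0)–B(0,1)= B(0,0)–B(1,1)= B(0,1)–B(0,2)= B(0,1)–B(1,1)= B(0,1)–B(1,2)= B(0,2)–B(1,2)= B(0,2)–B(1,3)= B(0,2)–B(1,1)= B(0,4)–B(0,5)= B(0,4)–R(1,5)≠ B(0,4)–B(1,3)= B(0,5)–R(1,5)≠  → 2/12 unlike.
Row 1: B(1,1)–B(1,2)= B(1,1)–R(2,1)≠ B(1,1)–B(2,2)= B(1,1)–B(2,0)= B(1,2)–B(1,3)= B(1,2)–B(2,2)= B(1,2)–R(2,3)≠ B(1,2)–R(2,1)≠ B(1,3)–R(2,3)≠ B(1,3)–B(2,2)=  → 4/10 unlike.
Row 2: B(2,0)–R(2,1)≠ B(2,0)–B(3,0)= B(2,0)–R(3,1)≠ R(2,1)–B(2,2)≠ R(2,1)–R(3,1)= R(2,1)–R(3,2)= R(2,1)–B(3,0)≠ B(2,2)–R(2,3)≠ B(2,2)–R(3,2)≠ B(2,2)–R(3,3)≠ B(2,2)–R(3,1)≠ R(2,3)–R(3,3)= R(2,3)–R(3,4)= R(2,3)–R(3,2)=  → 8/14 unlike.
Row 3: B(3,0)–R(3,1)≠ R(3,1)–R(3,2)= R(3,2)–R(3,3)= R(3,3)–R(3,4)=  → 1/4 unlike.
Total adjacent occupied pairs: 40; unlike-type pairs: 15.
15/40 reduces to 3/8.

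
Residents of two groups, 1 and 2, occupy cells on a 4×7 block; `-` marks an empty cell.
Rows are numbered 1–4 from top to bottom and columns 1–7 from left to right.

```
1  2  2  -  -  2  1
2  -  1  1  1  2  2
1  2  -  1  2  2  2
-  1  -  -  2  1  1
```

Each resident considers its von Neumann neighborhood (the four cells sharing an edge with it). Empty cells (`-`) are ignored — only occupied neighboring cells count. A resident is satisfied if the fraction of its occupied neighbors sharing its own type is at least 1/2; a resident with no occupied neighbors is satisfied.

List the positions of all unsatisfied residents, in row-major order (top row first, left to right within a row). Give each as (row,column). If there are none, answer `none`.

(1,1), (1,7), (2,1), (2,5), (3,1), (3,2), (4,2), (4,6)

Row 1: (1,1)1 0/2 ✗ · (1,2)2 1/2 ✓ · (1,3)2 1/2 ✓ · (1,6)2 1/2 ✓ · (1,7)1 0/2 ✗
Row 2: (2,1)2 0/2 ✗ · (2,3)1 1/2 ✓ · (2,4)1 3/3 ✓ · (2,5)1 1/3 ✗ · (2,6)2 3/4 ✓ · (2,7)2 2/3 ✓
Row 3: (3,1)1 0/2 ✗ · (3,2)2 0/2 ✗ · (3,4)1 1/2 ✓ · (3,5)2 2/4 ✓ · (3,6)2 3/4 ✓ · (3,7)2 2/3 ✓
Row 4: (4,2)1 0/1 ✗ · (4,5)2 1/2 ✓ · (4,6)1 1/3 ✗ · (4,7)1 1/2 ✓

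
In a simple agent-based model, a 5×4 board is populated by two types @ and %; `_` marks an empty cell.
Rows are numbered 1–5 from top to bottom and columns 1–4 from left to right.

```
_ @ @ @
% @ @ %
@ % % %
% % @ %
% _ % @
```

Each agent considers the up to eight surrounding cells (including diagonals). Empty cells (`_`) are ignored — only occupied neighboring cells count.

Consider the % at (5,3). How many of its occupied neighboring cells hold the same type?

2

Occupied neighbors of (5,3): (4,2)=%, (4,3)=@, (4,4)=%, (5,4)=@.
Same type (%): 2 of 4.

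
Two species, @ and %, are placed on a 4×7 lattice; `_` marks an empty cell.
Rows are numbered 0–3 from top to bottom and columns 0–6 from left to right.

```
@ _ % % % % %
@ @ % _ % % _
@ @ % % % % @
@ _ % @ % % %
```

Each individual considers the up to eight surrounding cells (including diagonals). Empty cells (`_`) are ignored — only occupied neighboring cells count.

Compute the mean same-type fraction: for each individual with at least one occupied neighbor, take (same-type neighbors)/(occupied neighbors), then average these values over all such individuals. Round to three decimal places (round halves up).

0.757

Row 0: (0,0)@ 2/2 · (0,2)% 2/3 · (0,3)% 4/4 · (0,4)% 4/4 · (0,5)% 4/4 · (0,6)% 2/2
Row 1: (1,0)@ 4/4 · (1,1)@ 4/7 · (1,2)% 4/6 · (1,4)% 7/7 · (1,5)% 6/7
Row 2: (2,0)@ 4/4 · (2,1)@ 4/7 · (2,2)% 3/6 · (2,3)% 6/7 · (2,4)% 6/7 · (2,5)% 6/7 · (2,6)@ 0/4
Row 3: (3,0)@ 2/2 · (3,2)% 2/4 · (3,3)@ 0/5 · (3,4)% 4/5 · (3,5)% 4/5 · (3,6)% 2/3
Sum over 24 individuals: 2/2 + 2/3 + 4/4 + 4/4 + 4/4 + 2/2 + 4/4 + 4/7 + 4/6 + 7/7 + 6/7 + 4/4 + 4/7 + 3/6 + 6/7 + 6/7 + 6/7 + 0/4 + 2/2 + 2/4 + 0/5 + 4/5 + 4/5 + 2/3 = 636/35; mean = 636/35 ÷ 24 = 53/70 = 0.757142… → 0.757.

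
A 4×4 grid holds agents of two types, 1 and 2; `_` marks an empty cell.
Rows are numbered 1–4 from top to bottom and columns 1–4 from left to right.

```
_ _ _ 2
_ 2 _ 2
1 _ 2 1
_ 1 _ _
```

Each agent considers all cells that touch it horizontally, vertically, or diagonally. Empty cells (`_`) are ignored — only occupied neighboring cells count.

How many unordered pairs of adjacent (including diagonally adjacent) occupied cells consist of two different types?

4

Scan each occupied cell's neighbors to the right and below (and the two forward diagonals) so each pair is counted once.
From row 1: 0 unlike of 1 pairs (running 0/1).
From row 2: 2 unlike of 4 pairs (running 2/5).
From row 3: 2 unlike of 3 pairs (running 4/8).
Total adjacent occupied pairs: 8; unlike-type pairs: 4.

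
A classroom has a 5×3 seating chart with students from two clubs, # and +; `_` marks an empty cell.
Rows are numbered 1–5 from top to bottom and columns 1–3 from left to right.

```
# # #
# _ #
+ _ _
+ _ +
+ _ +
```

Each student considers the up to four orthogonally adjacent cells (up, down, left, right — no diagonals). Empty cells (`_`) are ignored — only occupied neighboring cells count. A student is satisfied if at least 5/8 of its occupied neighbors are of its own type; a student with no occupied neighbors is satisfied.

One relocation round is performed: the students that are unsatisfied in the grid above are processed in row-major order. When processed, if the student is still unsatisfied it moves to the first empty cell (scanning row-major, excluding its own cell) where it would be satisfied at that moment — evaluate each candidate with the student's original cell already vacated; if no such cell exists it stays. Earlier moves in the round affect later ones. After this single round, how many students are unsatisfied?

0

Initially unsatisfied (in order): (2,1), (3,1).
  (2,1) → (2,2).
  (3,1): now satisfied by earlier moves; stays.
Resulting grid:
# # #
_ # #
+ _ _
+ _ +
+ _ +
All satisfied now.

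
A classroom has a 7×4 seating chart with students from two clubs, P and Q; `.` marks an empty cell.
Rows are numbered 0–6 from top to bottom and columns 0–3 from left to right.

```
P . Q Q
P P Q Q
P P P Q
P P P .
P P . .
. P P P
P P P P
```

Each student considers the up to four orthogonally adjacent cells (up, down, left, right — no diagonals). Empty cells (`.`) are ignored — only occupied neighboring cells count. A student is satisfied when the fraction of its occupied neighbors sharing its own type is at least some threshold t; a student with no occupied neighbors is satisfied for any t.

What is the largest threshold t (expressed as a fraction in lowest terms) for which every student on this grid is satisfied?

Row 0: (0,0)P 1/1 · (0,2)Q 2/2 · (0,3)Q 2/2
Row 1: (1,0)P 3/3 · (1,1)P 2/3 · (1,2)Q 2/4 · (1,3)Q 3/3
Row 2: (2,0)P 3/3 · (2,1)P 4/4 · (2,2)P 2/4 · (2,3)Q 1/2
Row 3: (3,0)P 3/3 · (3,1)P 4/4 · (3,2)P 2/2
Row 4: (4,0)P 2/2 · (4,1)P 3/3
Row 5: (5,1)P 3/3 · (5,2)P 3/3 · (5,3)P 2/2
Row 6: (6,0)P 1/1 · (6,1)P 3/3 · (6,2)P 3/3 · (6,3)P 2/2
The smallest same-type fraction is 2/4 at (1,2), which reduces to 1/2. Any threshold above that leaves this student unsatisfied.

1/2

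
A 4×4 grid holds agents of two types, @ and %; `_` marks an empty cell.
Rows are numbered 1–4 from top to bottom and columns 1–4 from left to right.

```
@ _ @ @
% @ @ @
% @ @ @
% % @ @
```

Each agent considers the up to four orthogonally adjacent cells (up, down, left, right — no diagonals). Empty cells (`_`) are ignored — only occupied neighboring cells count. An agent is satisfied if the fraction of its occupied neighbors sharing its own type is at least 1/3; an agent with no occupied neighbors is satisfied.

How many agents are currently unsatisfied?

1

Row 1: (1,1)@ 0/1 not · (1,3)@ 2/2 satisfied · (1,4)@ 2/2 satisfied
Row 2: (2,1)% 1/3 satisfied · (2,2)@ 2/3 satisfied · (2,3)@ 4/4 satisfied · (2,4)@ 3/3 satisfied
Row 3: (3,1)% 2/3 satisfied · (3,2)@ 2/4 satisfied · (3,3)@ 4/4 satisfied · (3,4)@ 3/3 satisfied
Row 4: (4,1)% 2/2 satisfied · (4,2)% 1/3 satisfied · (4,3)@ 2/3 satisfied · (4,4)@ 2/2 satisfied
Unsatisfied: (1,1) — 1 in total.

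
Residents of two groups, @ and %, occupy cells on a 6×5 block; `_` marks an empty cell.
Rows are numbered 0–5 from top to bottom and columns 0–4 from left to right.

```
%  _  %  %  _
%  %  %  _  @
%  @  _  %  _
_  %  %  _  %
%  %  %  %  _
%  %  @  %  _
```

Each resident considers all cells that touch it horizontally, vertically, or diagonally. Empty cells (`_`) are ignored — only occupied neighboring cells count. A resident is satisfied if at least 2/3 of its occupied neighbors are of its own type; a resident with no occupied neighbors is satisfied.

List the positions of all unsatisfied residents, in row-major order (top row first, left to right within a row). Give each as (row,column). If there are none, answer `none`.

(1,4), (2,1), (5,2)

Row 0: (0,0)% 2/2 ok · (0,2)% 3/3 ok · (0,3)% 2/3 ok
Row 1: (1,0)% 3/4 ok · (1,1)% 5/6 ok · (1,2)% 4/5 ok · (1,4)@ 0/2 unhappy
Row 2: (2,0)% 3/4 ok · (2,1)@ 0/6 unhappy · (2,3)% 3/4 ok
Row 3: (3,1)% 5/6 ok · (3,2)% 5/6 ok · (3,4)% 2/2 ok
Row 4: (4,0)% 4/4 ok · (4,1)% 6/7 ok · (4,2)% 6/7 ok · (4,3)% 4/5 ok
Row 5: (5,0)% 3/3 ok · (5,1)% 4/5 ok · (5,2)@ 0/5 unhappy · (5,3)% 2/3 ok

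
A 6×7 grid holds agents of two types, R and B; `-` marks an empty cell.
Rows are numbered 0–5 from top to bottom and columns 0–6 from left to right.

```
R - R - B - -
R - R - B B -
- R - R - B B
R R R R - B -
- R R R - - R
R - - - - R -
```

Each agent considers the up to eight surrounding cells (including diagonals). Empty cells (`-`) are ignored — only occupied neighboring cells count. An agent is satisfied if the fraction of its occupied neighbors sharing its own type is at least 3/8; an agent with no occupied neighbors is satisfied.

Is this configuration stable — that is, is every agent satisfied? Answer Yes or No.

Yes

Row 0: (0,0)R 1/1 ✓ · (0,2)R 1/1 ✓ · (0,4)B 2/2 ✓
Row 1: (1,0)R 2/2 ✓ · (1,2)R 3/3 ✓ · (1,4)B 3/4 ✓ · (1,5)B 4/4 ✓
Row 2: (2,1)R 5/5 ✓ · (2,3)R 3/4 ✓ · (2,5)B 4/4 ✓ · (2,6)B 3/3 ✓
Row 3: (3,0)R 3/3 ✓ · (3,1)R 5/5 ✓ · (3,2)R 7/7 ✓ · (3,3)R 4/4 ✓ · (3,5)B 2/3 ✓
Row 4: (4,1)R 5/5 ✓ · (4,2)R 5/5 ✓ · (4,3)R 3/3 ✓ · (4,6)R 1/2 ✓
Row 5: (5,0)R 1/1 ✓ · (5,5)R 1/1 ✓
All meet the threshold, so the configuration is stable.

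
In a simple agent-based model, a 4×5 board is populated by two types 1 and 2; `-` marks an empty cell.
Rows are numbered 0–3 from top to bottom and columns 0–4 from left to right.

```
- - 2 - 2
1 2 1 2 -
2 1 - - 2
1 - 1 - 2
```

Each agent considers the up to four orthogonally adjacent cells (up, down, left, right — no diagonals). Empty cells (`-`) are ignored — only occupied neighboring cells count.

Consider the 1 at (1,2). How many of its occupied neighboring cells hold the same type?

Occupied neighbors of (1,2): (0,2)=2, (1,1)=2, (1,3)=2.
Same type (1): 0 of 3.

0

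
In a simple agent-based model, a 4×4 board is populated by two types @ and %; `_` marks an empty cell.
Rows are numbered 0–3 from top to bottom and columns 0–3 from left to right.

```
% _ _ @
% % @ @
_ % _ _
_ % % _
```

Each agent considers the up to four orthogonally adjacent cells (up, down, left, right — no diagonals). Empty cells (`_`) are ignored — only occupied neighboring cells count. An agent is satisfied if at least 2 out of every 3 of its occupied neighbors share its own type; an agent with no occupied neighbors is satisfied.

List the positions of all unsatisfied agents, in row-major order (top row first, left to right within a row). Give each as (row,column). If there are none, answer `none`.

Row 0: (0,0)% 1/1 satisfied · (0,3)@ 1/1 satisfied
Row 1: (1,0)% 2/2 satisfied · (1,1)% 2/3 satisfied · (1,2)@ 1/2 not · (1,3)@ 2/2 satisfied
Row 2: (2,1)% 2/2 satisfied
Row 3: (3,1)% 2/2 satisfied · (3,2)% 1/1 satisfied

(1,2)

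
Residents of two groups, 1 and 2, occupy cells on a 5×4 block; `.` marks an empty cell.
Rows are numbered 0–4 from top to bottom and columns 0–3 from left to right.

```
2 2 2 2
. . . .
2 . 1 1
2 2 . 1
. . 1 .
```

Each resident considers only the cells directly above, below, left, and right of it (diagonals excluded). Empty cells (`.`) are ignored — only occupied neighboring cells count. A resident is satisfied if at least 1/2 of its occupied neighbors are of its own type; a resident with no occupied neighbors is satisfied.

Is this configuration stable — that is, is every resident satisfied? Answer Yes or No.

Row 0: (0,0)2 1/1 satisfied · (0,1)2 2/2 satisfied · (0,2)2 2/2 satisfied · (0,3)2 1/1 satisfied
Row 2: (2,0)2 1/1 satisfied · (2,2)1 1/1 satisfied · (2,3)1 2/2 satisfied
Row 3: (3,0)2 2/2 satisfied · (3,1)2 1/1 satisfied · (3,3)1 1/1 satisfied
Row 4: (4,2)1 0/0 satisfied
All meet the threshold, so the configuration is stable.

Yes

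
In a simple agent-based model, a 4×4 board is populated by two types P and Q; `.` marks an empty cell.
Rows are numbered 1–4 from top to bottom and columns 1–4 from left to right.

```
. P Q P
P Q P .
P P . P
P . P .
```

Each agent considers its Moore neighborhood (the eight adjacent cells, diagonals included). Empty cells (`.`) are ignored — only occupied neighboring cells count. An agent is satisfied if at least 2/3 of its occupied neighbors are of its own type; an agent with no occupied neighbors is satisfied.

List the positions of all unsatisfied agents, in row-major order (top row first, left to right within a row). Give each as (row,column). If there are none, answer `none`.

(1,2)P 2/4 not
(1,3)Q 1/4 not
(1,4)P 1/2 not
(2,1)P 3/4 satisfied
(2,2)Q 1/6 not
(2,3)P 4/6 satisfied
(3,1)P 3/4 satisfied
(3,2)P 5/6 satisfied
(3,4)P 2/2 satisfied
(4,1)P 2/2 satisfied
(4,3)P 2/2 satisfied

(1,2), (1,3), (1,4), (2,2)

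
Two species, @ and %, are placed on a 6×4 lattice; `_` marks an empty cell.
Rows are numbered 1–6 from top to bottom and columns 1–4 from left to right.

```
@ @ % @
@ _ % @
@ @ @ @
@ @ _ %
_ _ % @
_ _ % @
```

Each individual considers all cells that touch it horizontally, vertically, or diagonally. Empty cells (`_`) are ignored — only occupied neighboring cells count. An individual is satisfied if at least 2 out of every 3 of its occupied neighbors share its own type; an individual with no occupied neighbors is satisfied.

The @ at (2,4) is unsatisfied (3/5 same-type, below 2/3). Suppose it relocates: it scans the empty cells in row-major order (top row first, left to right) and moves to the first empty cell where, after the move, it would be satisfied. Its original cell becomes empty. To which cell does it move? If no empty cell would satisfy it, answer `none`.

(2,2)

Vacating (2,4). Empty cells in order:
  (2,2): 6/8 same-type → satisfied — stop here.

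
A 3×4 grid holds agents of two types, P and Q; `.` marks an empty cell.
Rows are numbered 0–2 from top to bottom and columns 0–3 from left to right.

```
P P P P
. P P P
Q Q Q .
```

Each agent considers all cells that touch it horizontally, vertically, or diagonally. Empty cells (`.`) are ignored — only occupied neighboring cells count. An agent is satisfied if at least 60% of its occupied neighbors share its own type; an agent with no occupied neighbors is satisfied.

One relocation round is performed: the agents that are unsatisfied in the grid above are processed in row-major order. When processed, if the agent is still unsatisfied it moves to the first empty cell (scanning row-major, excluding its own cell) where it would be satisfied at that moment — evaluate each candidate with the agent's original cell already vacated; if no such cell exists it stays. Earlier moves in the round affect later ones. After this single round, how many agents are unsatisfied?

Initially unsatisfied (in order): (1,1), (2,0), (2,1), (2,2).
  (1,1) → (2,3).
  (2,0): now satisfied by earlier moves; stays.
  (2,1): now satisfied by earlier moves; stays.
  (2,2): no empty cell satisfies it; stays.
Resulting grid:
P P P P
. . P P
Q Q Q P
Unsatisfied now: (2,2).

1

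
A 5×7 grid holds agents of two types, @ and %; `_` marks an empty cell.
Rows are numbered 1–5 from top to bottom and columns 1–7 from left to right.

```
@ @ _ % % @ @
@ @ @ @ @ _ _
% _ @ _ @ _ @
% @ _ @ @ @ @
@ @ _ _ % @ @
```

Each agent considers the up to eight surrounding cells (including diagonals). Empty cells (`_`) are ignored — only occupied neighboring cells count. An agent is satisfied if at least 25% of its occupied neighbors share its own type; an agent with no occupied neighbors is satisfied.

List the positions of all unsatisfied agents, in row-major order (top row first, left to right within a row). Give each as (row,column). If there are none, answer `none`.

(5,5)

Row 1: (1,1)@ 3/3 ✓ · (1,2)@ 4/4 ✓ · (1,4)% 1/4 ✓ · (1,5)% 1/4 ✓ · (1,6)@ 2/3 ✓ · (1,7)@ 1/1 ✓
Row 2: (2,1)@ 3/4 ✓ · (2,2)@ 5/6 ✓ · (2,3)@ 4/5 ✓ · (2,4)@ 4/6 ✓ · (2,5)@ 3/5 ✓
Row 3: (3,1)% 1/4 ✓ · (3,3)@ 5/5 ✓ · (3,5)@ 5/5 ✓ · (3,7)@ 2/2 ✓
Row 4: (4,1)% 1/4 ✓ · (4,2)@ 3/5 ✓ · (4,4)@ 3/4 ✓ · (4,5)@ 4/5 ✓ · (4,6)@ 6/7 ✓ · (4,7)@ 4/4 ✓
Row 5: (5,1)@ 2/3 ✓ · (5,2)@ 2/3 ✓ · (5,5)% 0/4 ✗ · (5,6)@ 4/5 ✓ · (5,7)@ 3/3 ✓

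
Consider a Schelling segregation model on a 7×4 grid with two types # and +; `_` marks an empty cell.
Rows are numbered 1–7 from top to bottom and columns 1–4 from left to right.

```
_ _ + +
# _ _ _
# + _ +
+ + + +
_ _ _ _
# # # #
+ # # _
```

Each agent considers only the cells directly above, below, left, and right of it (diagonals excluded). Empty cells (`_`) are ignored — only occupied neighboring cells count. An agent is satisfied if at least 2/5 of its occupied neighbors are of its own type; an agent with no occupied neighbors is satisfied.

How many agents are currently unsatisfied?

2

Row 1: (1,3)+ 1/1 ✓ · (1,4)+ 1/1 ✓
Row 2: (2,1)# 1/1 ✓
Row 3: (3,1)# 1/3 ✗ · (3,2)+ 1/2 ✓ · (3,4)+ 1/1 ✓
Row 4: (4,1)+ 1/2 ✓ · (4,2)+ 3/3 ✓ · (4,3)+ 2/2 ✓ · (4,4)+ 2/2 ✓
Row 6: (6,1)# 1/2 ✓ · (6,2)# 3/3 ✓ · (6,3)# 3/3 ✓ · (6,4)# 1/1 ✓
Row 7: (7,1)+ 0/2 ✗ · (7,2)# 2/3 ✓ · (7,3)# 2/2 ✓
Unsatisfied: (3,1), (7,1) — 2 in total.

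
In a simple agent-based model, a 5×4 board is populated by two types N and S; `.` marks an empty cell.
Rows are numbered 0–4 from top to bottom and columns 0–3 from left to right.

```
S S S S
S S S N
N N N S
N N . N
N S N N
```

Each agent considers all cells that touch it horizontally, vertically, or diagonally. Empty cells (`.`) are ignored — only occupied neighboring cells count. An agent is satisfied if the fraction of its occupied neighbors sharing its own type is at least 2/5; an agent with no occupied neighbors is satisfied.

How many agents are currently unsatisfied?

(0,0)S 3/3 ✓
(0,1)S 5/5 ✓
(0,2)S 4/5 ✓
(0,3)S 2/3 ✓
(1,0)S 3/5 ✓
(1,1)S 5/8 ✓
(1,2)S 5/8 ✓
(1,3)N 1/5 ✗
(2,0)N 3/5 ✓
(2,1)N 4/7 ✓
(2,2)N 4/7 ✓
(2,3)S 1/4 ✗
(3,0)N 4/5 ✓
(3,1)N 6/7 ✓
(3,3)N 3/4 ✓
(4,0)N 2/3 ✓
(4,1)S 0/4 ✗
(4,2)N 3/4 ✓
(4,3)N 2/2 ✓
Unsatisfied: (1,3), (2,3), (4,1) — 3 in total.

3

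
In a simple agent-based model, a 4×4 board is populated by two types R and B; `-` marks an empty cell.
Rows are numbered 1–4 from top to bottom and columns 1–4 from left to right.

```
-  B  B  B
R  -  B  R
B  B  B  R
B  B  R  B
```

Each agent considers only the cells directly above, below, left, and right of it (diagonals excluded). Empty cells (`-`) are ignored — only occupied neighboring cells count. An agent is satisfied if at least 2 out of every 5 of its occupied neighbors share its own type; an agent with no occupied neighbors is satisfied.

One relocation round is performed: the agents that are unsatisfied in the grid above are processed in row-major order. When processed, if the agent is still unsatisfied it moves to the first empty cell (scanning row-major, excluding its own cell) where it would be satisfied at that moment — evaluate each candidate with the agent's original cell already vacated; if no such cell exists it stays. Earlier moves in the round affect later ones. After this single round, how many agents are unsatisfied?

3

Initially unsatisfied (in order): (2,1), (2,4), (3,4), (4,3), (4,4).
  (2,1): no empty cell satisfies it; stays.
  (2,4) → (1,1).
  (3,4): no empty cell satisfies it; stays.
  (4,3): no empty cell satisfies it; stays.
  (4,4) → (2,2).
Resulting grid:
R B B B
R B B -
B B B R
B B R -
Unsatisfied now: (2,1), (3,4), (4,3).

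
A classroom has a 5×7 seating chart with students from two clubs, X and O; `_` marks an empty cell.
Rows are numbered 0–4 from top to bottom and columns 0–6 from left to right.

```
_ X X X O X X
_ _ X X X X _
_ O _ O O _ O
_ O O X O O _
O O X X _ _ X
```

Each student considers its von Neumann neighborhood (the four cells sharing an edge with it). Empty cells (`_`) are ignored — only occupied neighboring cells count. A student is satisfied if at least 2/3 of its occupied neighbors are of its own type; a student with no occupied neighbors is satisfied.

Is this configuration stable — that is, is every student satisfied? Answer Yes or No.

No

(0,1)X 1/1 satisfied
(0,2)X 3/3 satisfied
(0,3)X 2/3 satisfied
(0,4)O 0/3 not
(0,5)X 2/3 satisfied
(0,6)X 1/1 satisfied
(1,2)X 2/2 satisfied
(1,3)X 3/4 satisfied
(1,4)X 2/4 not
(1,5)X 2/2 satisfied
(2,1)O 1/1 satisfied
(2,3)O 1/3 not
(2,4)O 2/3 satisfied
(2,6)O 0/0 satisfied
(3,1)O 3/3 satisfied
(3,2)O 1/3 not
(3,3)X 1/4 not
(3,4)O 2/3 satisfied
(3,5)O 1/1 satisfied
(4,0)O 1/1 satisfied
(4,1)O 2/3 satisfied
(4,2)X 1/3 not
(4,3)X 2/2 satisfied
(4,6)X 0/0 satisfied
For instance (0,4) has only 0/3 same-type neighbors, below 2/3.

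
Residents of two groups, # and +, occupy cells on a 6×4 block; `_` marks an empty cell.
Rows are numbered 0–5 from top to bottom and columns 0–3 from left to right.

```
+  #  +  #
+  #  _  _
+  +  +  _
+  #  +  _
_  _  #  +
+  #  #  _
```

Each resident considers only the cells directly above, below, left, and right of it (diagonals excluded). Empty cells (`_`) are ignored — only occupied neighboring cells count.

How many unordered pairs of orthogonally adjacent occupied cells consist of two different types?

Scan each occupied cell's neighbors to the right and below so each pair is counted once.
Row 0: +(0,0)–#(0,1)≠ +(0,0)–+(1,0)= #(0,1)–+(0,2)≠ #(0,1)–#(1,1)= +(0,2)–#(0,3)≠  → 3/5 unlike.
Row 1: +(1,0)–#(1,1)≠ +(1,0)–+(2,0)= #(1,1)–+(2,1)≠  → 2/3 unlike.
Row 2: +(2,0)–+(2,1)= +(2,0)–+(3,0)= +(2,1)–+(2,2)= +(2,1)–#(3,1)≠ +(2,2)–+(3,2)=  → 1/5 unlike.
Row 3: +(3,0)–#(3,1)≠ #(3,1)–+(3,2)≠ +(3,2)–#(4,2)≠  → 3/3 unlike.
Row 4: #(4,2)–+(4,3)≠ #(4,2)–#(5,2)=  → 1/2 unlike.
Row 5: +(5,0)–#(5,1)≠ #(5,1)–#(5,2)=  → 1/2 unlike.
Total adjacent occupied pairs: 20; unlike-type pairs: 11.

11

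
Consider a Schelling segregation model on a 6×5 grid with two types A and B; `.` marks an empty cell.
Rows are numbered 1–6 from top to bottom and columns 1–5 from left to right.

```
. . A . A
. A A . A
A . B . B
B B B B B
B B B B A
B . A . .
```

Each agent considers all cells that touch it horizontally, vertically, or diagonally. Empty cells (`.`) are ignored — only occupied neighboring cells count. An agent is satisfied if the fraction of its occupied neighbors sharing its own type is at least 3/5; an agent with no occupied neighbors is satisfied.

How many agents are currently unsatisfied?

4

Row 1: (1,3)A 2/2 ok · (1,5)A 1/1 ok
Row 2: (2,2)A 3/4 ok · (2,3)A 2/3 ok · (2,5)A 1/2 unhappy
Row 3: (3,1)A 1/3 unhappy · (3,3)B 3/5 ok · (3,5)B 2/3 ok
Row 4: (4,1)B 3/4 ok · (4,2)B 6/7 ok · (4,3)B 6/6 ok · (4,4)B 6/7 ok · (4,5)B 3/4 ok
Row 5: (5,1)B 4/4 ok · (5,2)B 6/7 ok · (5,3)B 5/6 ok · (5,4)B 4/6 ok · (5,5)A 0/3 unhappy
Row 6: (6,1)B 2/2 ok · (6,3)A 0/3 unhappy
Unsatisfied: (2,5), (3,1), (5,5), (6,3) — 4 in total.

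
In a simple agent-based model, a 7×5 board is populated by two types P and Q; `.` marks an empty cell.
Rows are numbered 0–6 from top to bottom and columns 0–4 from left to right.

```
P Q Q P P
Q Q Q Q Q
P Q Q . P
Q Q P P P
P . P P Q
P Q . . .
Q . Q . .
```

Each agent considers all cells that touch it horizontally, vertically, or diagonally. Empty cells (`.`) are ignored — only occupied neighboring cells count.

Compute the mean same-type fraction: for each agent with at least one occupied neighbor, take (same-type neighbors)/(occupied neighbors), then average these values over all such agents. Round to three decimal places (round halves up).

(0,0)P 0/3
(0,1)Q 4/5
(0,2)Q 4/5
(0,3)P 1/5
(0,4)P 1/3
(1,0)Q 3/5
(1,1)Q 6/8
(1,2)Q 6/7
(1,3)Q 4/7
(1,4)Q 1/4
(2,0)P 0/5
(2,1)Q 6/8
(2,2)Q 5/7
(2,4)P 2/4
(3,0)Q 2/4
(3,1)Q 3/7
(3,2)P 3/6
(3,3)P 5/7
(3,4)P 3/4
(4,0)P 1/4
(4,2)P 3/5
(4,3)P 4/5
(4,4)Q 0/3
(5,0)P 1/3
(5,1)Q 2/5
(6,0)Q 1/2
(6,2)Q 1/1
Sum over 27 agents: 0/3 + 4/5 + 4/5 + 1/5 + 1/3 + 3/5 + 6/8 + 6/7 + 4/7 + 1/4 + 0/5 + 6/8 + 5/7 + 2/4 + 2/4 + 3/7 + 3/6 + 5/7 + 3/4 + 1/4 + 3/5 + 4/5 + 0/3 + 1/3 + 2/5 + 1/2 + 1/1 = 5839/420; mean = 5839/420 ÷ 27 = 5839/11340 = 0.514902… → 0.515.

0.515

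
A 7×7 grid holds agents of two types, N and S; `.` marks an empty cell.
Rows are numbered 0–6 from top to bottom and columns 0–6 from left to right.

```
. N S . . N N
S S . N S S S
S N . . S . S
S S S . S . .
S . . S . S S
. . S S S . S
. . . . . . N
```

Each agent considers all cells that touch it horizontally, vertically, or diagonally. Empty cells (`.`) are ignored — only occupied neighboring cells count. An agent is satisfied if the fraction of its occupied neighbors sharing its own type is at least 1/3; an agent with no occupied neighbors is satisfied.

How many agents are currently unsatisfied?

Row 0: (0,1)N 0/3 not · (0,2)S 1/3 satisfied · (0,5)N 1/4 not · (0,6)N 1/3 satisfied
Row 1: (1,0)S 2/4 satisfied · (1,1)S 3/5 satisfied · (1,3)N 0/3 not · (1,4)S 2/4 satisfied · (1,5)S 4/6 satisfied · (1,6)S 2/4 satisfied
Row 2: (2,0)S 4/5 satisfied · (2,1)N 0/6 not · (2,4)S 3/4 satisfied · (2,6)S 2/2 satisfied
Row 3: (3,0)S 3/4 satisfied · (3,1)S 4/5 satisfied · (3,2)S 2/3 satisfied · (3,4)S 3/3 satisfied
Row 4: (4,0)S 2/2 satisfied · (4,3)S 5/5 satisfied · (4,5)S 4/4 satisfied · (4,6)S 2/2 satisfied
Row 5: (5,2)S 2/2 satisfied · (5,3)S 3/3 satisfied · (5,4)S 3/3 satisfied · (5,6)S 2/3 satisfied
Row 6: (6,6)N 0/1 not
Unsatisfied: (0,1), (0,5), (1,3), (2,1), (6,6) — 5 in total.

5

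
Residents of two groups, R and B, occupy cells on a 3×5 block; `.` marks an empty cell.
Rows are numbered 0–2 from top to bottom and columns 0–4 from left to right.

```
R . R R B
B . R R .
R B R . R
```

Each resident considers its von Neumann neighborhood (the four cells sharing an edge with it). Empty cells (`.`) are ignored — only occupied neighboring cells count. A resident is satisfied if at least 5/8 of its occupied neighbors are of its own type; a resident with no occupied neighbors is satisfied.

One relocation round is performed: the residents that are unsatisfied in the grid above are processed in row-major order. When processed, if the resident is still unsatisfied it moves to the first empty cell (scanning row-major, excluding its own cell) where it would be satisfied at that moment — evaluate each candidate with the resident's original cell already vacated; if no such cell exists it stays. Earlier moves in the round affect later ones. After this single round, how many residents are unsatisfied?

1

Initially unsatisfied (in order): (0,0), (0,4), (1,0), (2,0), (2,1), (2,2).
  (0,0) → (0,1).
  (0,4): no empty cell satisfies it; stays.
  (1,0): no empty cell satisfies it; stays.
  (2,0) → (1,4).
  (2,1) → (2,0).
  (2,2): now satisfied by earlier moves; stays.
Resulting grid:
. R R R B
B . R R R
B . R . R
Unsatisfied now: (0,4).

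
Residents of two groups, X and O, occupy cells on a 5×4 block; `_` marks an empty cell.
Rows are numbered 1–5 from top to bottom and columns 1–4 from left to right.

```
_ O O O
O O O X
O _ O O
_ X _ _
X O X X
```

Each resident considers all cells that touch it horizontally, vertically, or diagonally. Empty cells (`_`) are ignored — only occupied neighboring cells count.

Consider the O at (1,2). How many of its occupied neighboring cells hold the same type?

4

Occupied neighbors of (1,2): (1,3)=O, (2,1)=O, (2,2)=O, (2,3)=O.
Same type (O): 4 of 4.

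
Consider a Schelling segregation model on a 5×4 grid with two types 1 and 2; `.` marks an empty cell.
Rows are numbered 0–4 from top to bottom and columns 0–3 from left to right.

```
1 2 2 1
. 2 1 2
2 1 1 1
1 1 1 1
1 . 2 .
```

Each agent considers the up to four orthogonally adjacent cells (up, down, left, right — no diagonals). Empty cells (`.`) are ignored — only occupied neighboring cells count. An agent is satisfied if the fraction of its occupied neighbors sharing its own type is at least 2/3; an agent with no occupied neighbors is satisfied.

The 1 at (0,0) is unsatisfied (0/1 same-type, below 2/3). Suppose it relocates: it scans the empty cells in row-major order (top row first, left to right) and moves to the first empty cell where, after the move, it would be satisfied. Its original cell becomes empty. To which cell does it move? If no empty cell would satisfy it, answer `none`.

(4,1)

Vacating (0,0). Empty cells in order:
  (1,0): 0/2 same-type → still unsatisfied.
  (4,1): 2/3 same-type → satisfied — stop here.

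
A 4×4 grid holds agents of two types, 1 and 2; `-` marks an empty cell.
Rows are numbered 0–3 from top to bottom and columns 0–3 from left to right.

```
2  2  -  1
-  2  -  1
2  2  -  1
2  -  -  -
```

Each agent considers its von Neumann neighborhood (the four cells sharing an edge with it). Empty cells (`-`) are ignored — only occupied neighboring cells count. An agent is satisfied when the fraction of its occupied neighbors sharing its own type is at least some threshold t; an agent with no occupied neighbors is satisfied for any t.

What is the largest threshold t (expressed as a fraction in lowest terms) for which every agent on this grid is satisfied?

(0,0)2 1/1
(0,1)2 2/2
(0,3)1 1/1
(1,1)2 2/2
(1,3)1 2/2
(2,0)2 2/2
(2,1)2 2/2
(2,3)1 1/1
(3,0)2 1/1
The smallest same-type fraction is 1/1 at (0,0), which reduces to 1/1. Any threshold above that leaves this agent unsatisfied.

1/1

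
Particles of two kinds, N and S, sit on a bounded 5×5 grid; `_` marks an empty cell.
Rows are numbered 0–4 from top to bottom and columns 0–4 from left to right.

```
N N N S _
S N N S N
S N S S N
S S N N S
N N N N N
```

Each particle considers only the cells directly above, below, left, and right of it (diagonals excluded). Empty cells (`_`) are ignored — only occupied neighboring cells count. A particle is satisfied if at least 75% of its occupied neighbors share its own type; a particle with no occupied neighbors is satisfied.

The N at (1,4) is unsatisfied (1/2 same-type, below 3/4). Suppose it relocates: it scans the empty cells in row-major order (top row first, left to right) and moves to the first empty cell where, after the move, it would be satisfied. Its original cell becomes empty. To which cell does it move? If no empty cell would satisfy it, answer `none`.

none

Vacating (1,4). Empty cells in order:
  (0,4): 0/1 same-type → still unsatisfied.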